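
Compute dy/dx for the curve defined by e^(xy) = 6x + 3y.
Differentiate both sides with respect to x, treating y as y(x). By the chain rule, any term containing y contributes a factor of y' = dy/dx when we differentiate it.

Move every term to one side and write the relation as F(x, y) = 0. Term by term,
  d/dx[-6x] = -6
  d/dx[-3y] = -3·y'
  d/dx[e^(xy)] = (x·y' + y)·e^(xy)

The pieces without y' make up ∂F/∂x and the coefficient of y' is ∂F/∂y:
  ∂F/∂x = y·e^(xy) - 6,
  ∂F/∂y = x·e^(xy) - 3.

Since d/dx[F] = ∂F/∂x + (∂F/∂y)·y' = 0, solve for y':
  (∂F/∂y)·y' = -∂F/∂x
  dy/dx = -(∂F/∂x)/(∂F/∂y) = -(y·e^(xy) - 6)/(x·e^(xy) - 3) = (-y·e^(xy) + 6)/(x·e^(xy) - 3)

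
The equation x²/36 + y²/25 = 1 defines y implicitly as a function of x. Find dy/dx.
Take d/dx of both sides. Since y is implicitly a function of x, the chain rule attaches a y' = dy/dx factor whenever we differentiate through y.

Set F(x, y) = (left side) − (right side), so the curve is F = 0. Differentiating each term of F:
  d/dx[x^2/36] = x/18
  d/dx[y^2/25] = 2y·y'/25
  d/dx[-1] = 0

Collecting, the y'-free part is the partial derivative in x and the y' coefficient is the partial derivative in y:
  ∂F/∂x = x/18
  ∂F/∂y = 2y/25

so d/dx[F(x, y(x))] = ∂F/∂x + (∂F/∂y)·y' = 0. Rearranging,
  dy/dx = -(∂F/∂x)/(∂F/∂y) = -(x/18)/(2y/25) = -25x/(36y)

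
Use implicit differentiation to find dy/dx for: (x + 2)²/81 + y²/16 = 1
Take d/dx of both sides. Since y is implicitly a function of x, the chain rule attaches a y' = dy/dx factor whenever we differentiate through y.

Set F(x, y) = (left side) − (right side), so the curve is F = 0. Differentiating each term of F:
  d/dx[y^2/16] = y·y'/8
  d/dx[(x + 2)^2/81] = 2x/81 + 4/81
  d/dx[-1] = 0

Collecting, the y'-free part is the partial derivative in x and the y' coefficient is the partial derivative in y:
  ∂F/∂x = 2x/81 + 4/81
  ∂F/∂y = y/8

so d/dx[F(x, y(x))] = ∂F/∂x + (∂F/∂y)·y' = 0. Rearranging,
  dy/dx = -(∂F/∂x)/(∂F/∂y) = -(2x/81 + 4/81)/(y/8)
        = -(2(x + 2)/81)/(y/8) = 16(-x - 2)/(81y)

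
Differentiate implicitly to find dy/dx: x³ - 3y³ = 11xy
Take d/dx of both sides. Since y is implicitly a function of x, the chain rule attaches a y' = dy/dx factor whenever we differentiate through y.

Set F(x, y) = (left side) − (right side), so the curve is F = 0. Differentiating each term of F:
  d/dx[x^3] = 3x^2
  d/dx[-11xy] = -11x·y' - 11y
  d/dx[-3y^3] = -9y^2·y'

Collecting, the y'-free part is the partial derivative in x and the y' coefficient is the partial derivative in y:
  ∂F/∂x = 3x^2 - 11y
  ∂F/∂y = -11x - 9y^2

so d/dx[F(x, y(x))] = ∂F/∂x + (∂F/∂y)·y' = 0. Rearranging,
  dy/dx = -(∂F/∂x)/(∂F/∂y) = -(3x^2 - 11y)/(-11x - 9y^2) = (3x^2 - 11y)/(11x + 9y^2)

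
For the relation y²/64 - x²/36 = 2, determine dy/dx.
Apply d/dx to both sides, remembering that y depends on x. Each occurrence of y therefore brings in a y' = dy/dx via the chain rule.

With F(x, y) equal to the left-hand side minus the right, differentiate F term by term:
  d/dx[-x^2/36] = -x/18
  d/dx[y^2/64] = y·y'/32
  d/dx[-2] = 0
Adding these up, d/dx[F] = 0 becomes
  (-x/18) + (y/32)·y' = 0,
so isolating y',
  dy/dx = -(-x/18)/(y/32) = 16x/(9y)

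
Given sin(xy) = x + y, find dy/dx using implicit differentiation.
Differentiate both sides with respect to x, treating y as y(x). By the chain rule, any term containing y contributes a factor of y' = dy/dx when we differentiate it.

Move every term to one side and write the relation as F(x, y) = 0. Term by term,
  d/dx[-x] = -1
  d/dx[-y] = -y'
  d/dx[sin(xy)] = (x·y' + y)·cos(xy)

The pieces without y' make up ∂F/∂x and the coefficient of y' is ∂F/∂y:
  ∂F/∂x = y·cos(xy) - 1,
  ∂F/∂y = x·cos(xy) - 1.

Since d/dx[F] = ∂F/∂x + (∂F/∂y)·y' = 0, solve for y':
  (∂F/∂y)·y' = -∂F/∂x
  dy/dx = -(∂F/∂x)/(∂F/∂y) = -(y·cos(xy) - 1)/(x·cos(xy) - 1) = (-y·cos(xy) + 1)/(x·cos(xy) - 1)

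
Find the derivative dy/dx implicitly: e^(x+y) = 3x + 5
Differentiate the relation implicitly: treat y = y(x) and apply the chain rule, so every y-derivative picks up a y' = dy/dx factor.

With everything moved to the left-hand side, differentiate term by term:
  d/dx[-3x] = -3
  d/dx[e^(x + y)] = (y' + 1)·e^(x + y)
  d/dx[-5] = 0

Separating the contributions that come from x directly and those that come through y:
  without y':      e^(x + y) - 3
  multiplying y':  e^(x + y)

so (e^(x + y) - 3) + (e^(x + y))·y' = 0, and therefore
  dy/dx = -(e^(x + y) - 3)/(e^(x + y)) = 3e^(-x - y) - 1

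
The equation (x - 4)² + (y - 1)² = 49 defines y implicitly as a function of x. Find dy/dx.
Apply d/dx to both sides, remembering that y depends on x. Each occurrence of y therefore brings in a y' = dy/dx via the chain rule.

With F(x, y) equal to the left-hand side minus the right, differentiate F term by term:
  d/dx[(x - 4)^2] = 2x - 8
  d/dx[(y - 1)^2] = 2·y'(y - 1)
  d/dx[-49] = 0
Adding these up, d/dx[F] = 0 becomes
  (2x - 8) + (2y - 2)·y' = 0,
so isolating y',
  dy/dx = -(2x - 8)/(2y - 2) = (4 - x)/(y - 1)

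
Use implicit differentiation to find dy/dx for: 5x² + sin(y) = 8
Differentiate the relation implicitly: treat y = y(x) and apply the chain rule, so every y-derivative picks up a y' = dy/dx factor.

With everything moved to the left-hand side, differentiate term by term:
  d/dx[5x^2] = 10x
  d/dx[sin(y)] = y'·cos(y)
  d/dx[-8] = 0

Separating the contributions that come from x directly and those that come through y:
  without y':      10x
  multiplying y':  cos(y)

so (10x) + (cos(y))·y' = 0, and therefore
  dy/dx = -(10x)/(cos(y)) = -10x/cos(y)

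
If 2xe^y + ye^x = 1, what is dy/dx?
Differentiate the relation implicitly: treat y = y(x) and apply the chain rule, so every y-derivative picks up a y' = dy/dx factor.

With everything moved to the left-hand side, differentiate term by term:
  d/dx[2x·e^(y)] = 2x·y'·e^(y) + 2e^(y)
  d/dx[y·e^(x)] = y·e^(x) + y'·e^(x)
  d/dx[-1] = 0

Separating the contributions that come from x directly and those that come through y:
  without y':      y·e^(x) + 2e^(y)
  multiplying y':  2x·e^(y) + e^(x)

so (y·e^(x) + 2e^(y)) + (2x·e^(y) + e^(x))·y' = 0, and therefore
  dy/dx = -(y·e^(x) + 2e^(y))/(2x·e^(y) + e^(x)) = (-y·e^(x) - 2e^(y))/(2x·e^(y) + e^(x))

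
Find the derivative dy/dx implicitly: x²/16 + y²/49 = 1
Differentiate the relation implicitly: treat y = y(x) and apply the chain rule, so every y-derivative picks up a y' = dy/dx factor.

With everything moved to the left-hand side, differentiate term by term:
  d/dx[x^2/16] = x/8
  d/dx[y^2/49] = 2y·y'/49
  d/dx[-1] = 0

Separating the contributions that come from x directly and those that come through y:
  without y':      x/8
  multiplying y':  2y/49

so (x/8) + (2y/49)·y' = 0, and therefore
  dy/dx = -(x/8)/(2y/49) = -49x/(16y)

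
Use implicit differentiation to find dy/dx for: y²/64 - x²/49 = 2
Differentiate the relation implicitly: treat y = y(x) and apply the chain rule, so every y-derivative picks up a y' = dy/dx factor.

With everything moved to the left-hand side, differentiate term by term:
  d/dx[-x^2/49] = -2x/49
  d/dx[y^2/64] = y·y'/32
  d/dx[-2] = 0

Separating the contributions that come from x directly and those that come through y:
  without y':      -2x/49
  multiplying y':  y/32

so (-2x/49) + (y/32)·y' = 0, and therefore
  dy/dx = -(-2x/49)/(y/32) = 64x/(49y)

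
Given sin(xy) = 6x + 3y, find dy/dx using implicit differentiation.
Take d/dx of both sides. Since y is implicitly a function of x, the chain rule attaches a y' = dy/dx factor whenever we differentiate through y.

Set F(x, y) = (left side) − (right side), so the curve is F = 0. Differentiating each term of F:
  d/dx[-6x] = -6
  d/dx[-3y] = -3·y'
  d/dx[sin(xy)] = (x·y' + y)·cos(xy)

Collecting, the y'-free part is the partial derivative in x and the y' coefficient is the partial derivative in y:
  ∂F/∂x = y·cos(xy) - 6
  ∂F/∂y = x·cos(xy) - 3

so d/dx[F(x, y(x))] = ∂F/∂x + (∂F/∂y)·y' = 0. Rearranging,
  dy/dx = -(∂F/∂x)/(∂F/∂y) = -(y·cos(xy) - 6)/(x·cos(xy) - 3) = (-y·cos(xy) + 6)/(x·cos(xy) - 3)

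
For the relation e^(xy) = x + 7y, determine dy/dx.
Take d/dx of both sides. Since y is implicitly a function of x, the chain rule attaches a y' = dy/dx factor whenever we differentiate through y.

Set F(x, y) = (left side) − (right side), so the curve is F = 0. Differentiating each term of F:
  d/dx[-x] = -1
  d/dx[-7y] = -7·y'
  d/dx[e^(xy)] = (x·y' + y)·e^(xy)

Collecting, the y'-free part is the partial derivative in x and the y' coefficient is the partial derivative in y:
  ∂F/∂x = y·e^(xy) - 1
  ∂F/∂y = x·e^(xy) - 7

so d/dx[F(x, y(x))] = ∂F/∂x + (∂F/∂y)·y' = 0. Rearranging,
  dy/dx = -(∂F/∂x)/(∂F/∂y) = -(y·e^(xy) - 1)/(x·e^(xy) - 7) = (-y·e^(xy) + 1)/(x·e^(xy) - 7)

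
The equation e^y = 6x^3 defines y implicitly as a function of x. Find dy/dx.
Differentiate both sides with respect to x, treating y as y(x). By the chain rule, any term containing y contributes a factor of y' = dy/dx when we differentiate it.

Move every term to one side and write the relation as F(x, y) = 0. Term by term,
  d/dx[-6x^3] = -18x^2
  d/dx[e^(y)] = y'·e^(y)

The pieces without y' make up ∂F/∂x and the coefficient of y' is ∂F/∂y:
  ∂F/∂x = -18x^2,
  ∂F/∂y = e^(y).

Since d/dx[F] = ∂F/∂x + (∂F/∂y)·y' = 0, solve for y':
  (∂F/∂y)·y' = -∂F/∂x
  dy/dx = -(∂F/∂x)/(∂F/∂y) = -(-18x^2)/(e^(y)) = 18x^2e^(-y)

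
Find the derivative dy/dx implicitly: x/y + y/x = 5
Take d/dx of both sides. Since y is implicitly a function of x, the chain rule attaches a y' = dy/dx factor whenever we differentiate through y.

Set F(x, y) = (left side) − (right side), so the curve is F = 0. Differentiating each term of F:
  d/dx[x/y] = -x·y'/y^2 + 1/y
  d/dx[y/x] = y'/x - y/x^2
  d/dx[-5] = 0

Collecting, the y'-free part is the partial derivative in x and the y' coefficient is the partial derivative in y:
  ∂F/∂x = 1/y - y/x^2
  ∂F/∂y = -x/y^2 + 1/x

so d/dx[F(x, y(x))] = ∂F/∂x + (∂F/∂y)·y' = 0. Rearranging,
  dy/dx = -(∂F/∂x)/(∂F/∂y) = -(1/y - y/x^2)/(-x/y^2 + 1/x)
        = -((x - y)(x + y)/(x^2y))/(-(x - y)(x + y)/(xy^2)) = y/x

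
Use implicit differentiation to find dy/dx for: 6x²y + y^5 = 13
Apply d/dx to both sides, remembering that y depends on x. Each occurrence of y therefore brings in a y' = dy/dx via the chain rule.

With F(x, y) equal to the left-hand side minus the right, differentiate F term by term:
  d/dx[6x^2y] = 6x^2·y' + 12xy
  d/dx[y^5] = 5y^4·y'
  d/dx[-13] = 0
Adding these up, d/dx[F] = 0 becomes
  (12xy) + (6x^2 + 5y^4)·y' = 0,
so isolating y',
  dy/dx = -(12xy)/(6x^2 + 5y^4) = -12xy/(6x^2 + 5y^4)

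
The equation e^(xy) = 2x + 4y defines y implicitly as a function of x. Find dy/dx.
Apply d/dx to both sides, remembering that y depends on x. Each occurrence of y therefore brings in a y' = dy/dx via the chain rule.

With F(x, y) equal to the left-hand side minus the right, differentiate F term by term:
  d/dx[-2x] = -2
  d/dx[-4y] = -4·y'
  d/dx[e^(xy)] = (x·y' + y)·e^(xy)
Adding these up, d/dx[F] = 0 becomes
  (y·e^(xy) - 2) + (x·e^(xy) - 4)·y' = 0,
so isolating y',
  dy/dx = -(y·e^(xy) - 2)/(x·e^(xy) - 4) = (-y·e^(xy) + 2)/(x·e^(xy) - 4)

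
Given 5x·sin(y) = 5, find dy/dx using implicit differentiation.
Differentiate both sides with respect to x, treating y as y(x). By the chain rule, any term containing y contributes a factor of y' = dy/dx when we differentiate it.

Move every term to one side and write the relation as F(x, y) = 0. Term by term,
  d/dx[5x·sin(y)] = 5x·y'·cos(y) + 5sin(y)
  d/dx[-5] = 0

The pieces without y' make up ∂F/∂x and the coefficient of y' is ∂F/∂y:
  ∂F/∂x = 5sin(y),
  ∂F/∂y = 5x·cos(y).

Since d/dx[F] = ∂F/∂x + (∂F/∂y)·y' = 0, solve for y':
  (∂F/∂y)·y' = -∂F/∂x
  dy/dx = -(∂F/∂x)/(∂F/∂y) = -(5sin(y))/(5x·cos(y)) = -tan(y)/x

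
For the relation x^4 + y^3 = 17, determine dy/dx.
Apply d/dx to both sides, remembering that y depends on x. Each occurrence of y therefore brings in a y' = dy/dx via the chain rule.

With F(x, y) equal to the left-hand side minus the right, differentiate F term by term:
  d/dx[x^4] = 4x^3
  d/dx[y^3] = 3y^2·y'
  d/dx[-17] = 0
Adding these up, d/dx[F] = 0 becomes
  (4x^3) + (3y^2)·y' = 0,
so isolating y',
  dy/dx = -(4x^3)/(3y^2) = -4x^3/(3y^2)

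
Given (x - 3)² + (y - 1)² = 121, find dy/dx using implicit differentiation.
Take d/dx of both sides. Since y is implicitly a function of x, the chain rule attaches a y' = dy/dx factor whenever we differentiate through y.

Set F(x, y) = (left side) − (right side), so the curve is F = 0. Differentiating each term of F:
  d/dx[(x - 3)^2] = 2x - 6
  d/dx[(y - 1)^2] = 2·y'(y - 1)
  d/dx[-121] = 0

Collecting, the y'-free part is the partial derivative in x and the y' coefficient is the partial derivative in y:
  ∂F/∂x = 2x - 6
  ∂F/∂y = 2y - 2

so d/dx[F(x, y(x))] = ∂F/∂x + (∂F/∂y)·y' = 0. Rearranging,
  dy/dx = -(∂F/∂x)/(∂F/∂y) = -(2x - 6)/(2y - 2) = (3 - x)/(y - 1)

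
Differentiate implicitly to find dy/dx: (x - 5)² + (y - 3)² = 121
Differentiate both sides with respect to x, treating y as y(x). By the chain rule, any term containing y contributes a factor of y' = dy/dx when we differentiate it.

Move every term to one side and write the relation as F(x, y) = 0. Term by term,
  d/dx[(x - 5)^2] = 2x - 10
  d/dx[(y - 3)^2] = 2·y'(y - 3)
  d/dx[-121] = 0

The pieces without y' make up ∂F/∂x and the coefficient of y' is ∂F/∂y:
  ∂F/∂x = 2x - 10,
  ∂F/∂y = 2y - 6.

Since d/dx[F] = ∂F/∂x + (∂F/∂y)·y' = 0, solve for y':
  (∂F/∂y)·y' = -∂F/∂x
  dy/dx = -(∂F/∂x)/(∂F/∂y) = -(2x - 10)/(2y - 6) = (5 - x)/(y - 3)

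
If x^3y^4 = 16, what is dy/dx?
Apply d/dx to both sides, remembering that y depends on x. Each occurrence of y therefore brings in a y' = dy/dx via the chain rule.

With F(x, y) equal to the left-hand side minus the right, differentiate F term by term:
  d/dx[x^3y^4] = 4x^3y^3·y' + 3x^2y^4
  d/dx[-16] = 0
Adding these up, d/dx[F] = 0 becomes
  (3x^2y^4) + (4x^3y^3)·y' = 0,
so isolating y',
  dy/dx = -(3x^2y^4)/(4x^3y^3) = -3y/(4x)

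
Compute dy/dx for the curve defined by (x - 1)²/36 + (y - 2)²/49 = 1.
Differentiate the relation implicitly: treat y = y(x) and apply the chain rule, so every y-derivative picks up a y' = dy/dx factor.

With everything moved to the left-hand side, differentiate term by term:
  d/dx[(x - 1)^2/36] = x/18 - 1/18
  d/dx[(y - 2)^2/49] = 2·y'(y - 2)/49
  d/dx[-1] = 0

Separating the contributions that come from x directly and those that come through y:
  without y':      x/18 - 1/18
  multiplying y':  2y/49 - 4/49

so (x/18 - 1/18) + (2y/49 - 4/49)·y' = 0, and therefore
  dy/dx = -(x/18 - 1/18)/(2y/49 - 4/49)
        = -((x - 1)/18)/(2(y - 2)/49) = 49(1 - x)/(36(y - 2))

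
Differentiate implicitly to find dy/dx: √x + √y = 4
Apply d/dx to both sides, remembering that y depends on x. Each occurrence of y therefore brings in a y' = dy/dx via the chain rule.

With F(x, y) equal to the left-hand side minus the right, differentiate F term by term:
  d/dx[√(x)] = 1/(2√(x))
  d/dx[√(y)] = y'/(2√(y))
  d/dx[-4] = 0
Adding these up, d/dx[F] = 0 becomes
  (1/(2√(x))) + (1/(2√(y)))·y' = 0,
so isolating y',
  dy/dx = -(1/(2√(x)))/(1/(2√(y))) = -√(y)/√(x)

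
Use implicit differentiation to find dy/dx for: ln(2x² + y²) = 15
Differentiate the relation implicitly: treat y = y(x) and apply the chain rule, so every y-derivative picks up a y' = dy/dx factor.

With everything moved to the left-hand side, differentiate term by term:
  d/dx[ln(2x^2 + y^2)] = (4x + 2y·y')/(2x^2 + y^2)
  d/dx[-15] = 0

Separating the contributions that come from x directly and those that come through y:
  without y':      4x/(2x^2 + y^2)
  multiplying y':  2y/(2x^2 + y^2)

so (4x/(2x^2 + y^2)) + (2y/(2x^2 + y^2))·y' = 0, and therefore
  dy/dx = -(4x/(2x^2 + y^2))/(2y/(2x^2 + y^2)) = -2x/y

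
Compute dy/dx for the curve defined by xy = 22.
Differentiate the relation implicitly: treat y = y(x) and apply the chain rule, so every y-derivative picks up a y' = dy/dx factor.

With everything moved to the left-hand side, differentiate term by term:
  d/dx[xy] = x·y' + y
  d/dx[-22] = 0

Separating the contributions that come from x directly and those that come through y:
  without y':      y
  multiplying y':  x

so (y) + (x)·y' = 0, and therefore
  dy/dx = -(y)/(x) = -y/x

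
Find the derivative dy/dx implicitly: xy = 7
Differentiate the relation implicitly: treat y = y(x) and apply the chain rule, so every y-derivative picks up a y' = dy/dx factor.

With everything moved to the left-hand side, differentiate term by term:
  d/dx[xy] = x·y' + y
  d/dx[-7] = 0

Separating the contributions that come from x directly and those that come through y:
  without y':      y
  multiplying y':  x

so (y) + (x)·y' = 0, and therefore
  dy/dx = -(y)/(x) = -y/x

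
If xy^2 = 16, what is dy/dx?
Apply d/dx to both sides, remembering that y depends on x. Each occurrence of y therefore brings in a y' = dy/dx via the chain rule.

With F(x, y) equal to the left-hand side minus the right, differentiate F term by term:
  d/dx[xy^2] = 2xy·y' + y^2
  d/dx[-16] = 0
Adding these up, d/dx[F] = 0 becomes
  (y^2) + (2xy)·y' = 0,
so isolating y',
  dy/dx = -(y^2)/(2xy) = -y/(2x)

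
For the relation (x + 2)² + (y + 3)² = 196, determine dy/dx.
Differentiate both sides with respect to x, treating y as y(x). By the chain rule, any term containing y contributes a factor of y' = dy/dx when we differentiate it.

Move every term to one side and write the relation as F(x, y) = 0. Term by term,
  d/dx[(x + 2)^2] = 2x + 4
  d/dx[(y + 3)^2] = 2·y'(y + 3)
  d/dx[-196] = 0

The pieces without y' make up ∂F/∂x and the coefficient of y' is ∂F/∂y:
  ∂F/∂x = 2x + 4,
  ∂F/∂y = 2y + 6.

Since d/dx[F] = ∂F/∂x + (∂F/∂y)·y' = 0, solve for y':
  (∂F/∂y)·y' = -∂F/∂x
  dy/dx = -(∂F/∂x)/(∂F/∂y) = -(2x + 4)/(2y + 6) = (-x - 2)/(y + 3)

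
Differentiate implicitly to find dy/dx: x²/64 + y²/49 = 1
Differentiate the relation implicitly: treat y = y(x) and apply the chain rule, so every y-derivative picks up a y' = dy/dx factor.

With everything moved to the left-hand side, differentiate term by term:
  d/dx[x^2/64] = x/32
  d/dx[y^2/49] = 2y·y'/49
  d/dx[-1] = 0

Separating the contributions that come from x directly and those that come through y:
  without y':      x/32
  multiplying y':  2y/49

so (x/32) + (2y/49)·y' = 0, and therefore
  dy/dx = -(x/32)/(2y/49) = -49x/(64y)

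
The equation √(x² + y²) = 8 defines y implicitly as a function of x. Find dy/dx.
Apply d/dx to both sides, remembering that y depends on x. Each occurrence of y therefore brings in a y' = dy/dx via the chain rule.

With F(x, y) equal to the left-hand side minus the right, differentiate F term by term:
  d/dx[√(x^2 + y^2)] = (x + y·y')/√(x^2 + y^2)
  d/dx[-8] = 0
Adding these up, d/dx[F] = 0 becomes
  (x/√(x^2 + y^2)) + (y/√(x^2 + y^2))·y' = 0,
so isolating y',
  dy/dx = -(x/√(x^2 + y^2))/(y/√(x^2 + y^2)) = -x/y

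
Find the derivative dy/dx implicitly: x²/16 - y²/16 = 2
Differentiate the relation implicitly: treat y = y(x) and apply the chain rule, so every y-derivative picks up a y' = dy/dx factor.

With everything moved to the left-hand side, differentiate term by term:
  d/dx[x^2/16] = x/8
  d/dx[-y^2/16] = -y·y'/8
  d/dx[-2] = 0

Separating the contributions that come from x directly and those that come through y:
  without y':      x/8
  multiplying y':  -y/8

so (x/8) + (-y/8)·y' = 0, and therefore
  dy/dx = -(x/8)/(-y/8) = x/y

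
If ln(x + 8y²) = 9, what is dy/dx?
Differentiate both sides with respect to x, treating y as y(x). By the chain rule, any term containing y contributes a factor of y' = dy/dx when we differentiate it.

Move every term to one side and write the relation as F(x, y) = 0. Term by term,
  d/dx[ln(x + 8y^2)] = (16y·y' + 1)/(x + 8y^2)
  d/dx[-9] = 0

The pieces without y' make up ∂F/∂x and the coefficient of y' is ∂F/∂y:
  ∂F/∂x = 1/(x + 8y^2),
  ∂F/∂y = 16y/(x + 8y^2).

Since d/dx[F] = ∂F/∂x + (∂F/∂y)·y' = 0, solve for y':
  (∂F/∂y)·y' = -∂F/∂x
  dy/dx = -(∂F/∂x)/(∂F/∂y) = -(1/(x + 8y^2))/(16y/(x + 8y^2)) = -1/(16y)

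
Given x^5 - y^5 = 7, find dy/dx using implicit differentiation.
Take d/dx of both sides. Since y is implicitly a function of x, the chain rule attaches a y' = dy/dx factor whenever we differentiate through y.

Set F(x, y) = (left side) − (right side), so the curve is F = 0. Differentiating each term of F:
  d/dx[x^5] = 5x^4
  d/dx[-y^5] = -5y^4·y'
  d/dx[-7] = 0

Collecting, the y'-free part is the partial derivative in x and the y' coefficient is the partial derivative in y:
  ∂F/∂x = 5x^4
  ∂F/∂y = -5y^4

so d/dx[F(x, y(x))] = ∂F/∂x + (∂F/∂y)·y' = 0. Rearranging,
  dy/dx = -(∂F/∂x)/(∂F/∂y) = -(5x^4)/(-5y^4) = x^4/y^4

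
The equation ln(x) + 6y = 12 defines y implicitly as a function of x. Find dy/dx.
Apply d/dx to both sides, remembering that y depends on x. Each occurrence of y therefore brings in a y' = dy/dx via the chain rule.

With F(x, y) equal to the left-hand side minus the right, differentiate F term by term:
  d/dx[6y] = 6·y'
  d/dx[ln(x)] = 1/x
  d/dx[-12] = 0
Adding these up, d/dx[F] = 0 becomes
  (1/x) + (6)·y' = 0,
so isolating y',
  dy/dx = -(1/x)/(6) = -1/(6x)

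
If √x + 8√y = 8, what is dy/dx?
Apply d/dx to both sides, remembering that y depends on x. Each occurrence of y therefore brings in a y' = dy/dx via the chain rule.

With F(x, y) equal to the left-hand side minus the right, differentiate F term by term:
  d/dx[√(x)] = 1/(2√(x))
  d/dx[8√(y)] = 4·y'/√(y)
  d/dx[-8] = 0
Adding these up, d/dx[F] = 0 becomes
  (1/(2√(x))) + (4/√(y))·y' = 0,
so isolating y',
  dy/dx = -(1/(2√(x)))/(4/√(y)) = -√(y)/(8√(x))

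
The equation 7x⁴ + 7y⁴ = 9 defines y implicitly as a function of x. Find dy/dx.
Differentiate the relation implicitly: treat y = y(x) and apply the chain rule, so every y-derivative picks up a y' = dy/dx factor.

With everything moved to the left-hand side, differentiate term by term:
  d/dx[7x^4] = 28x^3
  d/dx[7y^4] = 28y^3·y'
  d/dx[-9] = 0

Separating the contributions that come from x directly and those that come through y:
  without y':      28x^3
  multiplying y':  28y^3

so (28x^3) + (28y^3)·y' = 0, and therefore
  dy/dx = -(28x^3)/(28y^3) = -x^3/y^3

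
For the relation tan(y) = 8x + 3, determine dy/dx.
Take d/dx of both sides. Since y is implicitly a function of x, the chain rule attaches a y' = dy/dx factor whenever we differentiate through y.

Set F(x, y) = (left side) − (right side), so the curve is F = 0. Differentiating each term of F:
  d/dx[-8x] = -8
  d/dx[tan(y)] = y'(tan(y)^2 + 1)
  d/dx[-3] = 0

Collecting, the y'-free part is the partial derivative in x and the y' coefficient is the partial derivative in y:
  ∂F/∂x = -8
  ∂F/∂y = tan(y)^2 + 1

so d/dx[F(x, y(x))] = ∂F/∂x + (∂F/∂y)·y' = 0. Rearranging,
  dy/dx = -(∂F/∂x)/(∂F/∂y) = -(-8)/(tan(y)^2 + 1) = 8cos(y)^2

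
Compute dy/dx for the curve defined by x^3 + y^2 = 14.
Apply d/dx to both sides, remembering that y depends on x. Each occurrence of y therefore brings in a y' = dy/dx via the chain rule.

With F(x, y) equal to the left-hand side minus the right, differentiate F term by term:
  d/dx[x^3] = 3x^2
  d/dx[y^2] = 2y·y'
  d/dx[-14] = 0
Adding these up, d/dx[F] = 0 becomes
  (3x^2) + (2y)·y' = 0,
so isolating y',
  dy/dx = -(3x^2)/(2y) = -3x^2/(2y)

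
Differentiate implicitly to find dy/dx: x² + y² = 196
Take d/dx of both sides. Since y is implicitly a function of x, the chain rule attaches a y' = dy/dx factor whenever we differentiate through y.

Set F(x, y) = (left side) − (right side), so the curve is F = 0. Differentiating each term of F:
  d/dx[x^2] = 2x
  d/dx[y^2] = 2y·y'
  d/dx[-196] = 0

Collecting, the y'-free part is the partial derivative in x and the y' coefficient is the partial derivative in y:
  ∂F/∂x = 2x
  ∂F/∂y = 2y

so d/dx[F(x, y(x))] = ∂F/∂x + (∂F/∂y)·y' = 0. Rearranging,
  dy/dx = -(∂F/∂x)/(∂F/∂y) = -(2x)/(2y) = -x/y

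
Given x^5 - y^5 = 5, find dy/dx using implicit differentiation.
Differentiate the relation implicitly: treat y = y(x) and apply the chain rule, so every y-derivative picks up a y' = dy/dx factor.

With everything moved to the left-hand side, differentiate term by term:
  d/dx[x^5] = 5x^4
  d/dx[-y^5] = -5y^4·y'
  d/dx[-5] = 0

Separating the contributions that come from x directly and those that come through y:
  without y':      5x^4
  multiplying y':  -5y^4

so (5x^4) + (-5y^4)·y' = 0, and therefore
  dy/dx = -(5x^4)/(-5y^4) = x^4/y^4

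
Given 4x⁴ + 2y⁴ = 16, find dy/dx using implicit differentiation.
Take d/dx of both sides. Since y is implicitly a function of x, the chain rule attaches a y' = dy/dx factor whenever we differentiate through y.

Set F(x, y) = (left side) − (right side), so the curve is F = 0. Differentiating each term of F:
  d/dx[4x^4] = 16x^3
  d/dx[2y^4] = 8y^3·y'
  d/dx[-16] = 0

Collecting, the y'-free part is the partial derivative in x and the y' coefficient is the partial derivative in y:
  ∂F/∂x = 16x^3
  ∂F/∂y = 8y^3

so d/dx[F(x, y(x))] = ∂F/∂x + (∂F/∂y)·y' = 0. Rearranging,
  dy/dx = -(∂F/∂x)/(∂F/∂y) = -(16x^3)/(8y^3) = -2x^3/y^3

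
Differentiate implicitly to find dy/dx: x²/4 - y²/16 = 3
Differentiate the relation implicitly: treat y = y(x) and apply the chain rule, so every y-derivative picks up a y' = dy/dx factor.

With everything moved to the left-hand side, differentiate term by term:
  d/dx[x^2/4] = x/2
  d/dx[-y^2/16] = -y·y'/8
  d/dx[-3] = 0

Separating the contributions that come from x directly and those that come through y:
  without y':      x/2
  multiplying y':  -y/8

so (x/2) + (-y/8)·y' = 0, and therefore
  dy/dx = -(x/2)/(-y/8) = 4x/y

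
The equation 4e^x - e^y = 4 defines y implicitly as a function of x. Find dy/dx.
Take d/dx of both sides. Since y is implicitly a function of x, the chain rule attaches a y' = dy/dx factor whenever we differentiate through y.

Set F(x, y) = (left side) − (right side), so the curve is F = 0. Differentiating each term of F:
  d/dx[4e^(x)] = 4e^(x)
  d/dx[-e^(y)] = -y'·e^(y)
  d/dx[-4] = 0

Collecting, the y'-free part is the partial derivative in x and the y' coefficient is the partial derivative in y:
  ∂F/∂x = 4e^(x)
  ∂F/∂y = -e^(y)

so d/dx[F(x, y(x))] = ∂F/∂x + (∂F/∂y)·y' = 0. Rearranging,
  dy/dx = -(∂F/∂x)/(∂F/∂y) = -(4e^(x))/(-e^(y)) = 4e^(x - y)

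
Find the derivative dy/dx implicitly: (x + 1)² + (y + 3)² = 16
Apply d/dx to both sides, remembering that y depends on x. Each occurrence of y therefore brings in a y' = dy/dx via the chain rule.

With F(x, y) equal to the left-hand side minus the right, differentiate F term by term:
  d/dx[(x + 1)^2] = 2x + 2
  d/dx[(y + 3)^2] = 2·y'(y + 3)
  d/dx[-16] = 0
Adding these up, d/dx[F] = 0 becomes
  (2x + 2) + (2y + 6)·y' = 0,
so isolating y',
  dy/dx = -(2x + 2)/(2y + 6) = (-x - 1)/(y + 3)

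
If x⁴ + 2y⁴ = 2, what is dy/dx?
Differentiate both sides with respect to x, treating y as y(x). By the chain rule, any term containing y contributes a factor of y' = dy/dx when we differentiate it.

Move every term to one side and write the relation as F(x, y) = 0. Term by term,
  d/dx[x^4] = 4x^3
  d/dx[2y^4] = 8y^3·y'
  d/dx[-2] = 0

The pieces without y' make up ∂F/∂x and the coefficient of y' is ∂F/∂y:
  ∂F/∂x = 4x^3,
  ∂F/∂y = 8y^3.

Since d/dx[F] = ∂F/∂x + (∂F/∂y)·y' = 0, solve for y':
  (∂F/∂y)·y' = -∂F/∂x
  dy/dx = -(∂F/∂x)/(∂F/∂y) = -(4x^3)/(8y^3) = -x^3/(2y^3)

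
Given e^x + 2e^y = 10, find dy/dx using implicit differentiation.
Take d/dx of both sides. Since y is implicitly a function of x, the chain rule attaches a y' = dy/dx factor whenever we differentiate through y.

Set F(x, y) = (left side) − (right side), so the curve is F = 0. Differentiating each term of F:
  d/dx[e^(x)] = e^(x)
  d/dx[2e^(y)] = 2·y'·e^(y)
  d/dx[-10] = 0

Collecting, the y'-free part is the partial derivative in x and the y' coefficient is the partial derivative in y:
  ∂F/∂x = e^(x)
  ∂F/∂y = 2e^(y)

so d/dx[F(x, y(x))] = ∂F/∂x + (∂F/∂y)·y' = 0. Rearranging,
  dy/dx = -(∂F/∂x)/(∂F/∂y) = -(e^(x))/(2e^(y)) = -e^(x - y)/2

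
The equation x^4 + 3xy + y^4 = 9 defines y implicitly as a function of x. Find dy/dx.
Take d/dx of both sides. Since y is implicitly a function of x, the chain rule attaches a y' = dy/dx factor whenever we differentiate through y.

Set F(x, y) = (left side) − (right side), so the curve is F = 0. Differentiating each term of F:
  d/dx[x^4] = 4x^3
  d/dx[3xy] = 3x·y' + 3y
  d/dx[y^4] = 4y^3·y'
  d/dx[-9] = 0

Collecting, the y'-free part is the partial derivative in x and the y' coefficient is the partial derivative in y:
  ∂F/∂x = 4x^3 + 3y
  ∂F/∂y = 3x + 4y^3

so d/dx[F(x, y(x))] = ∂F/∂x + (∂F/∂y)·y' = 0. Rearranging,
  dy/dx = -(∂F/∂x)/(∂F/∂y) = -(4x^3 + 3y)/(3x + 4y^3) = (-4x^3 - 3y)/(3x + 4y^3)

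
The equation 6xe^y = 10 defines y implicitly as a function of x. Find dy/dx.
Differentiate both sides with respect to x, treating y as y(x). By the chain rule, any term containing y contributes a factor of y' = dy/dx when we differentiate it.

Move every term to one side and write the relation as F(x, y) = 0. Term by term,
  d/dx[6x·e^(y)] = 6x·y'·e^(y) + 6e^(y)
  d/dx[-10] = 0

The pieces without y' make up ∂F/∂x and the coefficient of y' is ∂F/∂y:
  ∂F/∂x = 6e^(y),
  ∂F/∂y = 6x·e^(y).

Since d/dx[F] = ∂F/∂x + (∂F/∂y)·y' = 0, solve for y':
  (∂F/∂y)·y' = -∂F/∂x
  dy/dx = -(∂F/∂x)/(∂F/∂y) = -(6e^(y))/(6x·e^(y)) = -1/x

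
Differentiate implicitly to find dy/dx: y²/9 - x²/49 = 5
Take d/dx of both sides. Since y is implicitly a function of x, the chain rule attaches a y' = dy/dx factor whenever we differentiate through y.

Set F(x, y) = (left side) − (right side), so the curve is F = 0. Differentiating each term of F:
  d/dx[-x^2/49] = -2x/49
  d/dx[y^2/9] = 2y·y'/9
  d/dx[-5] = 0

Collecting, the y'-free part is the partial derivative in x and the y' coefficient is the partial derivative in y:
  ∂F/∂x = -2x/49
  ∂F/∂y = 2y/9

so d/dx[F(x, y(x))] = ∂F/∂x + (∂F/∂y)·y' = 0. Rearranging,
  dy/dx = -(∂F/∂x)/(∂F/∂y) = -(-2x/49)/(2y/9) = 9x/(49y)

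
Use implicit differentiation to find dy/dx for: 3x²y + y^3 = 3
Apply d/dx to both sides, remembering that y depends on x. Each occurrence of y therefore brings in a y' = dy/dx via the chain rule.

With F(x, y) equal to the left-hand side minus the right, differentiate F term by term:
  d/dx[3x^2y] = 3x^2·y' + 6xy
  d/dx[y^3] = 3y^2·y'
  d/dx[-3] = 0
Adding these up, d/dx[F] = 0 becomes
  (6xy) + (3x^2 + 3y^2)·y' = 0,
so isolating y',
  dy/dx = -(6xy)/(3x^2 + 3y^2) = -2xy/(x^2 + y^2)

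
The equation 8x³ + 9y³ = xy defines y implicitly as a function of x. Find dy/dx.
Apply d/dx to both sides, remembering that y depends on x. Each occurrence of y therefore brings in a y' = dy/dx via the chain rule.

With F(x, y) equal to the left-hand side minus the right, differentiate F term by term:
  d/dx[8x^3] = 24x^2
  d/dx[-xy] = -x·y' - y
  d/dx[9y^3] = 27y^2·y'
Adding these up, d/dx[F] = 0 becomes
  (24x^2 - y) + (-x + 27y^2)·y' = 0,
so isolating y',
  dy/dx = -(24x^2 - y)/(-x + 27y^2) = (24x^2 - y)/(x - 27y^2)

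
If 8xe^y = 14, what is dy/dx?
Differentiate both sides with respect to x, treating y as y(x). By the chain rule, any term containing y contributes a factor of y' = dy/dx when we differentiate it.

Move every term to one side and write the relation as F(x, y) = 0. Term by term,
  d/dx[8x·e^(y)] = 8x·y'·e^(y) + 8e^(y)
  d/dx[-14] = 0

The pieces without y' make up ∂F/∂x and the coefficient of y' is ∂F/∂y:
  ∂F/∂x = 8e^(y),
  ∂F/∂y = 8x·e^(y).

Since d/dx[F] = ∂F/∂x + (∂F/∂y)·y' = 0, solve for y':
  (∂F/∂y)·y' = -∂F/∂x
  dy/dx = -(∂F/∂x)/(∂F/∂y) = -(8e^(y))/(8x·e^(y)) = -1/x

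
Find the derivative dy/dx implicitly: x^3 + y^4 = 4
Differentiate the relation implicitly: treat y = y(x) and apply the chain rule, so every y-derivative picks up a y' = dy/dx factor.

With everything moved to the left-hand side, differentiate term by term:
  d/dx[x^3] = 3x^2
  d/dx[y^4] = 4y^3·y'
  d/dx[-4] = 0

Separating the contributions that come from x directly and those that come through y:
  without y':      3x^2
  multiplying y':  4y^3

so (3x^2) + (4y^3)·y' = 0, and therefore
  dy/dx = -(3x^2)/(4y^3) = -3x^2/(4y^3)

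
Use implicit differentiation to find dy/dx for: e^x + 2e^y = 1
Differentiate the relation implicitly: treat y = y(x) and apply the chain rule, so every y-derivative picks up a y' = dy/dx factor.

With everything moved to the left-hand side, differentiate term by term:
  d/dx[e^(x)] = e^(x)
  d/dx[2e^(y)] = 2·y'·e^(y)
  d/dx[-1] = 0

Separating the contributions that come from x directly and those that come through y:
  without y':      e^(x)
  multiplying y':  2e^(y)

so (e^(x)) + (2e^(y))·y' = 0, and therefore
  dy/dx = -(e^(x))/(2e^(y)) = -e^(x - y)/2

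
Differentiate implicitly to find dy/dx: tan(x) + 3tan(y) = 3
Apply d/dx to both sides, remembering that y depends on x. Each occurrence of y therefore brings in a y' = dy/dx via the chain rule.

With F(x, y) equal to the left-hand side minus the right, differentiate F term by term:
  d/dx[tan(x)] = tan(x)^2 + 1
  d/dx[3tan(y)] = 3·y'(tan(y)^2 + 1)
  d/dx[-3] = 0
Adding these up, d/dx[F] = 0 becomes
  (tan(x)^2 + 1) + (3tan(y)^2 + 3)·y' = 0,
so isolating y',
  dy/dx = -(tan(x)^2 + 1)/(3tan(y)^2 + 3) = -cos(y)^2/(3cos(x)^2)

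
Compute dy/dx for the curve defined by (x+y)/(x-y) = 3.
Differentiate both sides with respect to x, treating y as y(x). By the chain rule, any term containing y contributes a factor of y' = dy/dx when we differentiate it.

Move every term to one side and write the relation as F(x, y) = 0. Term by term,
  d/dx[(x + y)/(x - y)] = (y' + 1)/(x - y) + (x + y)(y' - 1)/(x - y)^2
  d/dx[-3] = 0

The pieces without y' make up ∂F/∂x and the coefficient of y' is ∂F/∂y:
  ∂F/∂x = 1/(x - y) - (x + y)/(x - y)^2,
  ∂F/∂y = 1/(x - y) + (x + y)/(x - y)^2.

Since d/dx[F] = ∂F/∂x + (∂F/∂y)·y' = 0, solve for y':
  (∂F/∂y)·y' = -∂F/∂x
  dy/dx = -(∂F/∂x)/(∂F/∂y) = -(1/(x - y) - (x + y)/(x - y)^2)/(1/(x - y) + (x + y)/(x - y)^2)
        = -(-2y/(x - y)^2)/(2x/(x - y)^2) = y/x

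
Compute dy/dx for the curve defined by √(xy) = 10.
Differentiate both sides with respect to x, treating y as y(x). By the chain rule, any term containing y contributes a factor of y' = dy/dx when we differentiate it.

Move every term to one side and write the relation as F(x, y) = 0. Term by term,
  d/dx[√(xy)] = √(xy)(x·y'/2 + y/2)/(xy)
  d/dx[-10] = 0

The pieces without y' make up ∂F/∂x and the coefficient of y' is ∂F/∂y:
  ∂F/∂x = √(xy)/(2x),
  ∂F/∂y = √(xy)/(2y).

Since d/dx[F] = ∂F/∂x + (∂F/∂y)·y' = 0, solve for y':
  (∂F/∂y)·y' = -∂F/∂x
  dy/dx = -(∂F/∂x)/(∂F/∂y) = -(√(xy)/(2x))/(√(xy)/(2y)) = -y/x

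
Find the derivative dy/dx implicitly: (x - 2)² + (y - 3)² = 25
Take d/dx of both sides. Since y is implicitly a function of x, the chain rule attaches a y' = dy/dx factor whenever we differentiate through y.

Set F(x, y) = (left side) − (right side), so the curve is F = 0. Differentiating each term of F:
  d/dx[(x - 2)^2] = 2x - 4
  d/dx[(y - 3)^2] = 2·y'(y - 3)
  d/dx[-25] = 0

Collecting, the y'-free part is the partial derivative in x and the y' coefficient is the partial derivative in y:
  ∂F/∂x = 2x - 4
  ∂F/∂y = 2y - 6

so d/dx[F(x, y(x))] = ∂F/∂x + (∂F/∂y)·y' = 0. Rearranging,
  dy/dx = -(∂F/∂x)/(∂F/∂y) = -(2x - 4)/(2y - 6) = (2 - x)/(y - 3)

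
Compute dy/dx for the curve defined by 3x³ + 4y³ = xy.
Differentiate both sides with respect to x, treating y as y(x). By the chain rule, any term containing y contributes a factor of y' = dy/dx when we differentiate it.

Move every term to one side and write the relation as F(x, y) = 0. Term by term,
  d/dx[3x^3] = 9x^2
  d/dx[-xy] = -x·y' - y
  d/dx[4y^3] = 12y^2·y'

The pieces without y' make up ∂F/∂x and the coefficient of y' is ∂F/∂y:
  ∂F/∂x = 9x^2 - y,
  ∂F/∂y = -x + 12y^2.

Since d/dx[F] = ∂F/∂x + (∂F/∂y)·y' = 0, solve for y':
  (∂F/∂y)·y' = -∂F/∂x
  dy/dx = -(∂F/∂x)/(∂F/∂y) = -(9x^2 - y)/(-x + 12y^2) = (9x^2 - y)/(x - 12y^2)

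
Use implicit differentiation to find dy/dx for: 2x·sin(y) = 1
Apply d/dx to both sides, remembering that y depends on x. Each occurrence of y therefore brings in a y' = dy/dx via the chain rule.

With F(x, y) equal to the left-hand side minus the right, differentiate F term by term:
  d/dx[2x·sin(y)] = 2x·y'·cos(y) + 2sin(y)
  d/dx[-1] = 0
Adding these up, d/dx[F] = 0 becomes
  (2sin(y)) + (2x·cos(y))·y' = 0,
so isolating y',
  dy/dx = -(2sin(y))/(2x·cos(y)) = -tan(y)/x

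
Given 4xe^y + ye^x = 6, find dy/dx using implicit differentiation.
Differentiate both sides with respect to x, treating y as y(x). By the chain rule, any term containing y contributes a factor of y' = dy/dx when we differentiate it.

Move every term to one side and write the relation as F(x, y) = 0. Term by term,
  d/dx[4x·e^(y)] = 4x·y'·e^(y) + 4e^(y)
  d/dx[y·e^(x)] = y·e^(x) + y'·e^(x)
  d/dx[-6] = 0

The pieces without y' make up ∂F/∂x and the coefficient of y' is ∂F/∂y:
  ∂F/∂x = y·e^(x) + 4e^(y),
  ∂F/∂y = 4x·e^(y) + e^(x).

Since d/dx[F] = ∂F/∂x + (∂F/∂y)·y' = 0, solve for y':
  (∂F/∂y)·y' = -∂F/∂x
  dy/dx = -(∂F/∂x)/(∂F/∂y) = -(y·e^(x) + 4e^(y))/(4x·e^(y) + e^(x)) = (-y·e^(x) - 4e^(y))/(4x·e^(y) + e^(x))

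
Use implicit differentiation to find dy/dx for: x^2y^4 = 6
Apply d/dx to both sides, remembering that y depends on x. Each occurrence of y therefore brings in a y' = dy/dx via the chain rule.

With F(x, y) equal to the left-hand side minus the right, differentiate F term by term:
  d/dx[x^2y^4] = 4x^2y^3·y' + 2xy^4
  d/dx[-6] = 0
Adding these up, d/dx[F] = 0 becomes
  (2xy^4) + (4x^2y^3)·y' = 0,
so isolating y',
  dy/dx = -(2xy^4)/(4x^2y^3) = -y/(2x)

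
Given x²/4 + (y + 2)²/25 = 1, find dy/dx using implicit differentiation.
Differentiate the relation implicitly: treat y = y(x) and apply the chain rule, so every y-derivative picks up a y' = dy/dx factor.

With everything moved to the left-hand side, differentiate term by term:
  d/dx[x^2/4] = x/2
  d/dx[(y + 2)^2/25] = 2·y'(y + 2)/25
  d/dx[-1] = 0

Separating the contributions that come from x directly and those that come through y:
  without y':      x/2
  multiplying y':  2y/25 + 4/25

so (x/2) + (2y/25 + 4/25)·y' = 0, and therefore
  dy/dx = -(x/2)/(2y/25 + 4/25)
        = -(x/2)/(2(y + 2)/25) = -25x/(4y + 8)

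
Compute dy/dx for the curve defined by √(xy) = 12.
Apply d/dx to both sides, remembering that y depends on x. Each occurrence of y therefore brings in a y' = dy/dx via the chain rule.

With F(x, y) equal to the left-hand side minus the right, differentiate F term by term:
  d/dx[√(xy)] = √(xy)(x·y'/2 + y/2)/(xy)
  d/dx[-12] = 0
Adding these up, d/dx[F] = 0 becomes
  (√(xy)/(2x)) + (√(xy)/(2y))·y' = 0,
so isolating y',
  dy/dx = -(√(xy)/(2x))/(√(xy)/(2y)) = -y/x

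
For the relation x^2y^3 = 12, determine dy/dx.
Differentiate both sides with respect to x, treating y as y(x). By the chain rule, any term containing y contributes a factor of y' = dy/dx when we differentiate it.

Move every term to one side and write the relation as F(x, y) = 0. Term by term,
  d/dx[x^2y^3] = 3x^2y^2·y' + 2xy^3
  d/dx[-12] = 0

The pieces without y' make up ∂F/∂x and the coefficient of y' is ∂F/∂y:
  ∂F/∂x = 2xy^3,
  ∂F/∂y = 3x^2y^2.

Since d/dx[F] = ∂F/∂x + (∂F/∂y)·y' = 0, solve for y':
  (∂F/∂y)·y' = -∂F/∂x
  dy/dx = -(∂F/∂x)/(∂F/∂y) = -(2xy^3)/(3x^2y^2) = -2y/(3x)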